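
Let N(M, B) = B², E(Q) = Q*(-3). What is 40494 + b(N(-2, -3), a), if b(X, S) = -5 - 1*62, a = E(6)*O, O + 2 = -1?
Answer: 40427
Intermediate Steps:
O = -3 (O = -2 - 1 = -3)
E(Q) = -3*Q
a = 54 (a = -3*6*(-3) = -18*(-3) = 54)
b(X, S) = -67 (b(X, S) = -5 - 62 = -67)
40494 + b(N(-2, -3), a) = 40494 - 67 = 40427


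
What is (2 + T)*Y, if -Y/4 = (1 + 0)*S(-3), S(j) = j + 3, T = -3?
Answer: 0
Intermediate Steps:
S(j) = 3 + j
Y = 0 (Y = -4*(1 + 0)*(3 - 3) = -4*0 = 0)
(2 + T)*Y = (2 - 3)*0 = -1*0 = 0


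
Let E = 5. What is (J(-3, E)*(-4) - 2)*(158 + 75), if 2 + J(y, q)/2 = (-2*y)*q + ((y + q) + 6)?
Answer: -67570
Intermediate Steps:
J(y, q) = 8 + 2*q + 2*y - 4*q*y (J(y, q) = -4 + 2*((-2*y)*q + ((y + q) + 6)) = -4 + 2*(-2*q*y + ((q + y) + 6)) = -4 + 2*(-2*q*y + (6 + q + y)) = -4 + 2*(6 + q + y - 2*q*y) = -4 + (12 + 2*q + 2*y - 4*q*y) = 8 + 2*q + 2*y - 4*q*y)
(J(-3, E)*(-4) - 2)*(158 + 75) = ((8 + 2*5 + 2*(-3) - 4*5*(-3))*(-4) - 2)*(158 + 75) = ((8 + 10 - 6 + 60)*(-4) - 2)*233 = (72*(-4) - 2)*233 = (-288 - 2)*233 = -290*233 = -67570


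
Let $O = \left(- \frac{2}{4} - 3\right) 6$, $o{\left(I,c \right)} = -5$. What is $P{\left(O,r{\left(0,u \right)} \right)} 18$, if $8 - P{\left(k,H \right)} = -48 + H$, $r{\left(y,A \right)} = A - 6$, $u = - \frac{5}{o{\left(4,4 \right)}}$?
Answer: $1098$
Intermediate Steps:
$u = 1$ ($u = - \frac{5}{-5} = \left(-5\right) \left(- \frac{1}{5}\right) = 1$)
$r{\left(y,A \right)} = -6 + A$
$O = -21$ ($O = \left(\left(-2\right) \frac{1}{4} - 3\right) 6 = \left(- \frac{1}{2} - 3\right) 6 = \left(- \frac{7}{2}\right) 6 = -21$)
$P{\left(k,H \right)} = 56 - H$ ($P{\left(k,H \right)} = 8 - \left(-48 + H\right) = 56 - H$)
$P{\left(O,r{\left(0,u \right)} \right)} 18 = \left(56 - \left(-6 + 1\right)\right) 18 = \left(56 - -5\right) 18 = \left(56 + 5\right) 18 = 61 \cdot 18 = 1098$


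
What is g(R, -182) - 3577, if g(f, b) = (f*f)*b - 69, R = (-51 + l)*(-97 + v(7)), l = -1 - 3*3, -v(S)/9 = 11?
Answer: -26016163998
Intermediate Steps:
v(S) = -99 (v(S) = -9*11 = -99)
l = -10 (l = -1 - 9 = -10)
R = 11956 (R = (-51 - 10)*(-97 - 99) = -61*(-196) = 11956)
g(f, b) = -69 + b*f² (g(f, b) = f²*b - 69 = b*f² - 69 = -69 + b*f²)
g(R, -182) - 3577 = (-69 - 182*11956²) - 3577 = (-69 - 182*142945936) - 3577 = (-69 - 26016160352) - 3577 = -26016160421 - 3577 = -26016163998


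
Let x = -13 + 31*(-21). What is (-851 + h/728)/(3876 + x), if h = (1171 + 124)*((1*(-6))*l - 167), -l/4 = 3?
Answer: -106079/334048 ≈ -0.31756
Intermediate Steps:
l = -12 (l = -4*3 = -12)
h = -123025 (h = (1171 + 124)*((1*(-6))*(-12) - 167) = 1295*(-6*(-12) - 167) = 1295*(72 - 167) = 1295*(-95) = -123025)
x = -664 (x = -13 - 651 = -664)
(-851 + h/728)/(3876 + x) = (-851 - 123025/728)/(3876 - 664) = (-851 - 123025*1/728)/3212 = (-851 - 17575/104)*(1/3212) = -106079/104*1/3212 = -106079/334048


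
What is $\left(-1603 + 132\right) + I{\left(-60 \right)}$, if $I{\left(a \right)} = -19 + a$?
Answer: $-1550$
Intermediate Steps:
$\left(-1603 + 132\right) + I{\left(-60 \right)} = \left(-1603 + 132\right) - 79 = -1471 - 79 = -1550$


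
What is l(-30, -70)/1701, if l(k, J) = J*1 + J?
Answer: -20/243 ≈ -0.082304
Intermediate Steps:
l(k, J) = 2*J (l(k, J) = J + J = 2*J)
l(-30, -70)/1701 = (2*(-70))/1701 = -140*1/1701 = -20/243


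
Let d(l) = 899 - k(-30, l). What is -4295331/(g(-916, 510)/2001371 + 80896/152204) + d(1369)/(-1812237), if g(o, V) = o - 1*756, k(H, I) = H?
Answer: -28228383696711895997315/3487443496984104 ≈ -8.0943e+6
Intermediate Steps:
g(o, V) = -756 + o (g(o, V) = o - 756 = -756 + o)
d(l) = 929 (d(l) = 899 - 1*(-30) = 899 + 30 = 929)
-4295331/(g(-916, 510)/2001371 + 80896/152204) + d(1369)/(-1812237) = -4295331/((-756 - 916)/2001371 + 80896/152204) + 929/(-1812237) = -4295331/(-1672*1/2001371 + 80896*(1/152204)) + 929*(-1/1812237) = -4295331/(-1672/2001371 + 20224/38051) - 929/1812237 = -4295331/40412105832/76154167921 - 929/1812237 = -4295331*76154167921/40412105832 - 929/1812237 = -109035786083425617/13470701944 - 929/1812237 = -28228383696711895997315/3487443496984104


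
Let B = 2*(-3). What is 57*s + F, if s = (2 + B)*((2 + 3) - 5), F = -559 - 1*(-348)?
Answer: -211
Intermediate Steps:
B = -6
F = -211 (F = -559 + 348 = -211)
s = 0 (s = (2 - 6)*((2 + 3) - 5) = -4*(5 - 5) = -4*0 = 0)
57*s + F = 57*0 - 211 = 0 - 211 = -211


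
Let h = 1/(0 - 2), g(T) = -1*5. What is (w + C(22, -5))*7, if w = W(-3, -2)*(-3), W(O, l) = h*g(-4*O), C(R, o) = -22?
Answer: -413/2 ≈ -206.50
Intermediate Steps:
g(T) = -5
h = -1/2 (h = 1/(-2) = -1/2 ≈ -0.50000)
W(O, l) = 5/2 (W(O, l) = -1/2*(-5) = 5/2)
w = -15/2 (w = (5/2)*(-3) = -15/2 ≈ -7.5000)
(w + C(22, -5))*7 = (-15/2 - 22)*7 = -59/2*7 = -413/2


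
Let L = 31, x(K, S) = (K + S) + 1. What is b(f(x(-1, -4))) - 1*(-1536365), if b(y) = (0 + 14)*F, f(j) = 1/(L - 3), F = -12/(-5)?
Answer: 7681993/5 ≈ 1.5364e+6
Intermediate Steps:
F = 12/5 (F = -12*(-⅕) = 12/5 ≈ 2.4000)
x(K, S) = 1 + K + S
f(j) = 1/28 (f(j) = 1/(31 - 3) = 1/28)
b(y) = 168/5 (b(y) = (0 + 14)*(12/5) = 14*(12/5) = 168/5)
b(f(x(-1, -4))) - 1*(-1536365) = 168/5 - 1*(-1536365) = 168/5 + 1536365 = 7681993/5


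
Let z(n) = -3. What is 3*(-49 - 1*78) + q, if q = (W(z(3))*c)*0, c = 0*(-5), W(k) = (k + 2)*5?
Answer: -381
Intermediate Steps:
W(k) = 10 + 5*k (W(k) = (2 + k)*5 = 10 + 5*k)
c = 0
q = 0 (q = ((10 + 5*(-3))*0)*0 = ((10 - 15)*0)*0 = -5*0*0 = 0*0 = 0)
3*(-49 - 1*78) + q = 3*(-49 - 1*78) + 0 = 3*(-49 - 78) + 0 = 3*(-127) + 0 = -381 + 0 = -381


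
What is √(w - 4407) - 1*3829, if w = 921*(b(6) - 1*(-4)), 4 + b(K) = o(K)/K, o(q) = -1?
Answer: -3829 + I*√18242/2 ≈ -3829.0 + 67.531*I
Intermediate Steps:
b(K) = -4 - 1/K
w = -307/2 (w = 921*((-4 - 1/6) - 1*(-4)) = 921*((-4 - 1*⅙) + 4) = 921*((-4 - ⅙) + 4) = 921*(-25/6 + 4) = 921*(-⅙) = -307/2 ≈ -153.50)
√(w - 4407) - 1*3829 = √(-307/2 - 4407) - 1*3829 = √(-9121/2) - 3829 = I*√18242/2 - 3829 = -3829 + I*√18242/2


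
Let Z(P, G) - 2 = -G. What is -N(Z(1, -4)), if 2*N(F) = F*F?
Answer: -18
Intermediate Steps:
Z(P, G) = 2 - G
N(F) = F²/2 (N(F) = (F*F)/2 = F²/2)
-N(Z(1, -4)) = -(2 - 1*(-4))²/2 = -(2 + 4)²/2 = -6²/2 = -36/2 = -1*18 = -18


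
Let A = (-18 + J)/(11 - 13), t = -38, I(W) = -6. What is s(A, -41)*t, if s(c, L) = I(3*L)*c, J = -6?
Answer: 2736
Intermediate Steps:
A = 12 (A = (-18 - 6)/(11 - 13) = -24/(-2) = -24*(-½) = 12)
s(c, L) = -6*c
s(A, -41)*t = -6*12*(-38) = -72*(-38) = 2736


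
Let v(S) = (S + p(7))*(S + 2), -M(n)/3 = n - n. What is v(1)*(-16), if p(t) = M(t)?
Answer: -48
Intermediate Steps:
M(n) = 0 (M(n) = -3*(n - n) = -3*0 = 0)
p(t) = 0
v(S) = S*(2 + S) (v(S) = (S + 0)*(S + 2) = S*(2 + S))
v(1)*(-16) = (1*(2 + 1))*(-16) = (1*3)*(-16) = 3*(-16) = -48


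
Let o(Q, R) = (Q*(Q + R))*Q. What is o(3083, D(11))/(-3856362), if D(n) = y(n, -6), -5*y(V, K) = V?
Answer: -73206655078/9640905 ≈ -7593.3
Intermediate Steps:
y(V, K) = -V/5
D(n) = -n/5
o(Q, R) = Q²*(Q + R)
o(3083, D(11))/(-3856362) = (3083²*(3083 - ⅕*11))/(-3856362) = (9504889*(3083 - 11/5))*(-1/3856362) = (9504889*(15404/5))*(-1/3856362) = (146413310156/5)*(-1/3856362) = -73206655078/9640905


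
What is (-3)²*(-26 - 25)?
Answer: -459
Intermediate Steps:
(-3)²*(-26 - 25) = 9*(-51) = -459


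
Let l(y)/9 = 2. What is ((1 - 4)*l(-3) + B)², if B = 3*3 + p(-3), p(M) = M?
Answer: 2304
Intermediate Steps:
l(y) = 18 (l(y) = 9*2 = 18)
B = 6 (B = 3*3 - 3 = 9 - 3 = 6)
((1 - 4)*l(-3) + B)² = ((1 - 4)*18 + 6)² = (-3*18 + 6)² = (-54 + 6)² = (-48)² = 2304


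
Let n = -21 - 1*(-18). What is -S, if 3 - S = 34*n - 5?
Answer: -110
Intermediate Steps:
n = -3 (n = -21 + 18 = -3)
S = 110 (S = 3 - (34*(-3) - 5) = 3 - (-102 - 5) = 3 - 1*(-107) = 3 + 107 = 110)
-S = -1*110 = -110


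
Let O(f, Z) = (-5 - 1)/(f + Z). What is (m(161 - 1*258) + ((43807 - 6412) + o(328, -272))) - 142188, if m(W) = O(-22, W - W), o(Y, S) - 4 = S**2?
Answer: -338852/11 ≈ -30805.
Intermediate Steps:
o(Y, S) = 4 + S**2
O(f, Z) = -6/(Z + f)
m(W) = 3/11 (m(W) = -6/((W - W) - 22) = -6/(0 - 22) = -6/(-22) = -6*(-1/22) = 3/11)
(m(161 - 1*258) + ((43807 - 6412) + o(328, -272))) - 142188 = (3/11 + ((43807 - 6412) + (4 + (-272)**2))) - 142188 = (3/11 + (37395 + (4 + 73984))) - 142188 = (3/11 + (37395 + 73988)) - 142188 = (3/11 + 111383) - 142188 = 1225216/11 - 142188 = -338852/11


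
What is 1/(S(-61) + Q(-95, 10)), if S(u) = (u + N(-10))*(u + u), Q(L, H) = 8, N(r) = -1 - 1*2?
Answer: 1/7816 ≈ 0.00012794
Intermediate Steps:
N(r) = -3 (N(r) = -1 - 2 = -3)
S(u) = 2*u*(-3 + u) (S(u) = (u - 3)*(u + u) = (-3 + u)*(2*u) = 2*u*(-3 + u))
1/(S(-61) + Q(-95, 10)) = 1/(2*(-61)*(-3 - 61) + 8) = 1/(2*(-61)*(-64) + 8) = 1/(7808 + 8) = 1/7816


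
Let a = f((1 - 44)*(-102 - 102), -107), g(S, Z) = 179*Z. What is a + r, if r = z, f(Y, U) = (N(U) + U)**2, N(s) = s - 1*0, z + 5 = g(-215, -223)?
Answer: 5874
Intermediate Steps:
z = -39922 (z = -5 + 179*(-223) = -5 - 39917 = -39922)
N(s) = s (N(s) = s + 0 = s)
f(Y, U) = 4*U**2 (f(Y, U) = (U + U)**2 = (2*U)**2 = 4*U**2)
r = -39922
a = 45796 (a = 4*(-107)**2 = 4*11449 = 45796)
a + r = 45796 - 39922 = 5874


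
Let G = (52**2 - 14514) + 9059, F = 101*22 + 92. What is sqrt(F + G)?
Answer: I*sqrt(437) ≈ 20.905*I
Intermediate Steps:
F = 2314 (F = 2222 + 92 = 2314)
G = -2751 (G = (2704 - 14514) + 9059 = -11810 + 9059 = -2751)
sqrt(F + G) = sqrt(2314 - 2751) = sqrt(-437) = I*sqrt(437)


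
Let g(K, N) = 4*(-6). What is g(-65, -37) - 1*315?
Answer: -339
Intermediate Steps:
g(K, N) = -24
g(-65, -37) - 1*315 = -24 - 1*315 = -24 - 315 = -339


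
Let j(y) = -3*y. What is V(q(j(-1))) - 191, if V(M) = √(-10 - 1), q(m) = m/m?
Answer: -191 + I*√11 ≈ -191.0 + 3.3166*I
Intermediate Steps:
q(m) = 1
V(M) = I*√11 (V(M) = √(-11) = I*√11)
V(q(j(-1))) - 191 = I*√11 - 191 = -191 + I*√11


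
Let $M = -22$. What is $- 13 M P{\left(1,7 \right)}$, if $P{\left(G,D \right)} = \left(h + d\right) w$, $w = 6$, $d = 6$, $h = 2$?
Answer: $13728$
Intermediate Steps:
$P{\left(G,D \right)} = 48$ ($P{\left(G,D \right)} = \left(2 + 6\right) 6 = 8 \cdot 6 = 48$)
$- 13 M P{\left(1,7 \right)} = \left(-13\right) \left(-22\right) 48 = 286 \cdot 48 = 13728$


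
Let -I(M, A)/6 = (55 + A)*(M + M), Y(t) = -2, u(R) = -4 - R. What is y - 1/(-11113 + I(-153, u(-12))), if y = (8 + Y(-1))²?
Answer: 3763979/104555 ≈ 36.000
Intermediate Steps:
y = 36 (y = (8 - 2)² = 6² = 36)
I(M, A) = -12*M*(55 + A) (I(M, A) = -6*(55 + A)*(M + M) = -6*(55 + A)*2*M = -12*M*(55 + A))
y - 1/(-11113 + I(-153, u(-12))) = 36 - 1/(-11113 - 12*(-153)*(55 + (-4 - 1*(-12)))) = 36 - 1/(-11113 - 12*(-153)*(55 + (-4 + 12))) = 36 - 1/(-11113 - 12*(-153)*(55 + 8)) = 36 - 1/(-11113 - 12*(-153)*63) = 36 - 1/(-11113 + 115668) = 36 - 1/104555 = 3763979/104555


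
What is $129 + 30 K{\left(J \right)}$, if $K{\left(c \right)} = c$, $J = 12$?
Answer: $489$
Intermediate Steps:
$129 + 30 K{\left(J \right)} = 129 + 30 \cdot 12 = 129 + 360 = 489$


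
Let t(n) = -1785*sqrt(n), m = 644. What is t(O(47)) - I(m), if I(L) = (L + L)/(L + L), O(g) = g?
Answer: -1 - 1785*sqrt(47) ≈ -12238.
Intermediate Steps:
I(L) = 1 (I(L) = (2*L)/((2*L)) = (2*L)*(1/(2*L)) = 1)
t(O(47)) - I(m) = -1785*sqrt(47) - 1*1 = -1785*sqrt(47) - 1 = -1 - 1785*sqrt(47)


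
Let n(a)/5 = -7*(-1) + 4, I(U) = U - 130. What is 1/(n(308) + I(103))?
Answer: 1/28 ≈ 0.035714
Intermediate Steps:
I(U) = -130 + U
n(a) = 55 (n(a) = 5*(-7*(-1) + 4) = 5*(7 + 4) = 5*11 = 55)
1/(n(308) + I(103)) = 1/(55 + (-130 + 103)) = 1/(55 - 27) = 1/28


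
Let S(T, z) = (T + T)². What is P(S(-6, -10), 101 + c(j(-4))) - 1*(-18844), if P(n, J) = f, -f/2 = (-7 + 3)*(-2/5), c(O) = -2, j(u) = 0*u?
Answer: 94204/5 ≈ 18841.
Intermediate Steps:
j(u) = 0
S(T, z) = 4*T² (S(T, z) = (2*T)² = 4*T²)
f = -16/5 (f = -2*(-7 + 3)*(-2/5) = -(-8)*(-2*⅕) = -(-8)*(-2)/5 = -2*8/5 = -16/5 ≈ -3.2000)
P(n, J) = -16/5
P(S(-6, -10), 101 + c(j(-4))) - 1*(-18844) = -16/5 - 1*(-18844) = -16/5 + 18844 = 94204/5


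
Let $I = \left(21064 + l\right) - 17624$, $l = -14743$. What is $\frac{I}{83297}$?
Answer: $- \frac{11303}{83297} \approx -0.1357$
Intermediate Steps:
$I = -11303$ ($I = \left(21064 - 14743\right) - 17624 = 6321 - 17624 = -11303$)
$\frac{I}{83297} = - \frac{11303}{83297}$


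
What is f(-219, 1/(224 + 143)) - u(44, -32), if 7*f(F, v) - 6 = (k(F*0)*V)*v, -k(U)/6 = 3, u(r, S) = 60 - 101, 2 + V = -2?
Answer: 107603/2569 ≈ 41.885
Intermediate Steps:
V = -4 (V = -2 - 2 = -4)
u(r, S) = -41
k(U) = -18 (k(U) = -6*3 = -18)
f(F, v) = 6/7 + 72*v/7 (f(F, v) = 6/7 + ((-18*(-4))*v)/7 = 6/7 + (72*v)/7 = 6/7 + 72*v/7)
f(-219, 1/(224 + 143)) - u(44, -32) = (6/7 + 72/(7*(224 + 143))) - 1*(-41) = (6/7 + (72/7)/367) + 41 = (6/7 + (72/7)*(1/367)) + 41 = (6/7 + 72/2569) + 41 = 2274/2569 + 41 = 107603/2569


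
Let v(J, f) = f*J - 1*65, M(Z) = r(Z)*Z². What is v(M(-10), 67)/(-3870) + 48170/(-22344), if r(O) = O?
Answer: 7289347/480396 ≈ 15.174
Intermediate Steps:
M(Z) = Z³ (M(Z) = Z*Z² = Z³)
v(J, f) = -65 + J*f (v(J, f) = J*f - 65 = -65 + J*f)
v(M(-10), 67)/(-3870) + 48170/(-22344) = (-65 + (-10)³*67)/(-3870) + 48170/(-22344) = (-65 - 1000*67)*(-1/3870) + 48170*(-1/22344) = (-65 - 67000)*(-1/3870) - 24085/11172 = -67065*(-1/3870) - 24085/11172 = 4471/258 - 24085/11172 = 7289347/480396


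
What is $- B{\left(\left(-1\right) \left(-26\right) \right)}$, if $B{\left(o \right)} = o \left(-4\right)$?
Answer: $104$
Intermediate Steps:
$B{\left(o \right)} = - 4 o$
$- B{\left(\left(-1\right) \left(-26\right) \right)} = - \left(-4\right) \left(\left(-1\right) \left(-26\right)\right) = - \left(-4\right) 26 = \left(-1\right) \left(-104\right) = 104$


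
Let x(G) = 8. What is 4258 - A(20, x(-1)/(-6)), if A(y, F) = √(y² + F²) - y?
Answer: 4278 - 4*√226/3 ≈ 4258.0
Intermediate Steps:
A(y, F) = √(F² + y²) - y
4258 - A(20, x(-1)/(-6)) = 4258 - (√((8/(-6))² + 20²) - 1*20) = 4258 - (√((8*(-⅙))² + 400) - 20) = 4258 - (√((-4/3)² + 400) - 20) = 4258 - (√(16/9 + 400) - 20) = 4258 - (√(3616/9) - 20) = 4258 - (4*√226/3 - 20) = 4258 - (-20 + 4*√226/3) = 4258 + (20 - 4*√226/3) = 4278 - 4*√226/3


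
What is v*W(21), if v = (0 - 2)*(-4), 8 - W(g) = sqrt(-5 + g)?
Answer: 32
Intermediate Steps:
W(g) = 8 - sqrt(-5 + g)
v = 8 (v = -2*(-4) = 8)
v*W(21) = 8*(8 - sqrt(-5 + 21)) = 8*(8 - sqrt(16)) = 8*(8 - 1*4) = 8*(8 - 4) = 8*4 = 32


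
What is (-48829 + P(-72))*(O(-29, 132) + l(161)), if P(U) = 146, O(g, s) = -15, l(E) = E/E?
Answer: 681562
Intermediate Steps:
l(E) = 1
(-48829 + P(-72))*(O(-29, 132) + l(161)) = (-48829 + 146)*(-15 + 1) = -48683*(-14) = 681562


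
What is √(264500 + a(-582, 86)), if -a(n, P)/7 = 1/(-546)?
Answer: √1609218078/78 ≈ 514.30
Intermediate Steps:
a(n, P) = 1/78 (a(n, P) = -7/(-546) = -7*(-1/546) = 1/78)
√(264500 + a(-582, 86)) = √(264500 + 1/78) = √(20631001/78) = √1609218078/78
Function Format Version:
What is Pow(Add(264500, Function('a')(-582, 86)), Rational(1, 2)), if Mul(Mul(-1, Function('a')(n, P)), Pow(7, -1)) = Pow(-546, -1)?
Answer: Mul(Rational(1, 78), Pow(1609218078, Rational(1, 2))) ≈ 514.30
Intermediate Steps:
Function('a')(n, P) = Rational(1, 78) (Function('a')(n, P) = Mul(-7, Pow(-546, -1)) = Mul(-7, Rational(-1, 546)) = Rational(1, 78))
Pow(Add(264500, Function('a')(-582, 86)), Rational(1, 2)) = Pow(Add(264500, Rational(1, 78)), Rational(1, 2)) = Pow(Rational(20631001, 78), Rational(1, 2)) = Mul(Rational(1, 78), Pow(1609218078, Rational(1, 2)))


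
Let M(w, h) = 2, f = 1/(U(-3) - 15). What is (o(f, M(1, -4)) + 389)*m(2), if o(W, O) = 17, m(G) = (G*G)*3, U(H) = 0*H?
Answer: 4872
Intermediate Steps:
U(H) = 0
f = -1/15 (f = 1/(0 - 15) = 1/(-15) = -1/15 ≈ -0.066667)
m(G) = 3*G² (m(G) = G²*3 = 3*G²)
(o(f, M(1, -4)) + 389)*m(2) = (17 + 389)*(3*2²) = 406*(3*4) = 406*12 = 4872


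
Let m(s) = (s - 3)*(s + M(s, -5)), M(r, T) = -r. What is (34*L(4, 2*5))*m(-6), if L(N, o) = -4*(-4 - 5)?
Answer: 0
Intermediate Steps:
L(N, o) = 36 (L(N, o) = -4*(-9) = 36)
m(s) = 0 (m(s) = (s - 3)*(s - s) = (-3 + s)*0 = 0)
(34*L(4, 2*5))*m(-6) = (34*36)*0 = 1224*0 = 0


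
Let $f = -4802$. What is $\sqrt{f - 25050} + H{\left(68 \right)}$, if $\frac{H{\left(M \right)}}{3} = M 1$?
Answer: $204 + 2 i \sqrt{7463} \approx 204.0 + 172.78 i$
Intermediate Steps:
$H{\left(M \right)} = 3 M$ ($H{\left(M \right)} = 3 M 1 = 3 M$)
$\sqrt{f - 25050} + H{\left(68 \right)} = \sqrt{-4802 - 25050} + 3 \cdot 68 = \sqrt{-29852} + 204 = 2 i \sqrt{7463} + 204 = 204 + 2 i \sqrt{7463}$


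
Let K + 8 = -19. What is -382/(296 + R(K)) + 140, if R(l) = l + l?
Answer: 16749/121 ≈ 138.42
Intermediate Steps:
K = -27 (K = -8 - 19 = -27)
R(l) = 2*l
-382/(296 + R(K)) + 140 = -382/(296 + 2*(-27)) + 140 = -382/(296 - 54) + 140 = -382/242 + 140 = (1/242)*(-382) + 140 = -191/121 + 140 = 16749/121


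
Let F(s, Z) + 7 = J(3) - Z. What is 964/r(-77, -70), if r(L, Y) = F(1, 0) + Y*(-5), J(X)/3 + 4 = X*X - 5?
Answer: 964/343 ≈ 2.8105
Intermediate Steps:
J(X) = -27 + 3*X² (J(X) = -12 + 3*(X*X - 5) = -12 + 3*(X² - 5) = -12 + 3*(-5 + X²) = -12 + (-15 + 3*X²) = -27 + 3*X²)
F(s, Z) = -7 - Z (F(s, Z) = -7 + ((-27 + 3*3²) - Z) = -7 + ((-27 + 3*9) - Z) = -7 + ((-27 + 27) - Z) = -7 + (0 - Z) = -7 - Z)
r(L, Y) = -7 - 5*Y (r(L, Y) = (-7 - 1*0) + Y*(-5) = (-7 + 0) - 5*Y = -7 - 5*Y)
964/r(-77, -70) = 964/(-7 - 5*(-70)) = 964/(-7 + 350) = 964/343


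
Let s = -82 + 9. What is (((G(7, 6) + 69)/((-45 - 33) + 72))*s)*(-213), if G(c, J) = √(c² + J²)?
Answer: -357627/2 - 5183*√85/2 ≈ -2.0271e+5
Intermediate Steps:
G(c, J) = √(J² + c²)
s = -73
(((G(7, 6) + 69)/((-45 - 33) + 72))*s)*(-213) = (((√(6² + 7²) + 69)/((-45 - 33) + 72))*(-73))*(-213) = (((√(36 + 49) + 69)/(-78 + 72))*(-73))*(-213) = (((√85 + 69)/(-6))*(-73))*(-213) = (((69 + √85)*(-⅙))*(-73))*(-213) = ((-23/2 - √85/6)*(-73))*(-213) = (1679/2 + 73*√85/6)*(-213) = -357627/2 - 5183*√85/2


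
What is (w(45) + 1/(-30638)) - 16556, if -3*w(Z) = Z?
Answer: -507702299/30638 ≈ -16571.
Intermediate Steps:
w(Z) = -Z/3
(w(45) + 1/(-30638)) - 16556 = (-⅓*45 + 1/(-30638)) - 16556 = (-15 - 1/30638) - 16556 = -459571/30638 - 16556 = -507702299/30638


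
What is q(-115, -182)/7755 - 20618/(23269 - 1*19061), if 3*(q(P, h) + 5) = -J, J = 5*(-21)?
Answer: -5325545/1087768 ≈ -4.8958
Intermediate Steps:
J = -105
q(P, h) = 30 (q(P, h) = -5 + (-1*(-105))/3 = -5 + (⅓)*105 = -5 + 35 = 30)
q(-115, -182)/7755 - 20618/(23269 - 1*19061) = 30/7755 - 20618/(23269 - 1*19061) = 30*(1/7755) - 20618/(23269 - 19061) = 2/517 - 20618/4208 = 2/517 - 20618*1/4208 = 2/517 - 10309/2104 = -5325545/1087768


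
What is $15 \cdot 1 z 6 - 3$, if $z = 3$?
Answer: $267$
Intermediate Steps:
$15 \cdot 1 z 6 - 3 = 15 \cdot 1 \cdot 3 \cdot 6 - 3 = 15 \cdot 3 \cdot 6 - 3 = 15 \cdot 18 - 3 = 270 - 3 = 267$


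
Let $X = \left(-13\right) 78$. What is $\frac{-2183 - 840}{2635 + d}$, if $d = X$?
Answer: $- \frac{3023}{1621} \approx -1.8649$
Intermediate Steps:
$X = -1014$
$d = -1014$
$\frac{-2183 - 840}{2635 + d} = \frac{-2183 - 840}{2635 - 1014} = - \frac{3023}{1621}$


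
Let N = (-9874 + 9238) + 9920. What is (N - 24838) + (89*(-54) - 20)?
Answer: -20380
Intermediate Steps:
N = 9284 (N = -636 + 9920 = 9284)
(N - 24838) + (89*(-54) - 20) = (9284 - 24838) + (89*(-54) - 20) = -15554 + (-4806 - 20) = -15554 - 4826 = -20380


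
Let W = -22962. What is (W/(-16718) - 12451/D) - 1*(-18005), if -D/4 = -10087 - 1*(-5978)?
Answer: 2473764998427/137388524 ≈ 18006.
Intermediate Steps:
D = 16436 (D = -4*(-10087 - 1*(-5978)) = -4*(-10087 + 5978) = -4*(-4109) = 16436)
(W/(-16718) - 12451/D) - 1*(-18005) = (-22962/(-16718) - 12451/16436) - 1*(-18005) = (-22962*(-1/16718) - 12451*1/16436) + 18005 = (11481/8359 - 12451/16436) + 18005 = 84623807/137388524 + 18005 = 2473764998427/137388524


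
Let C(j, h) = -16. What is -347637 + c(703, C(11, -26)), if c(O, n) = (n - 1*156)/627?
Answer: -217968571/627 ≈ -3.4764e+5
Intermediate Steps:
c(O, n) = -52/209 + n/627 (c(O, n) = (n - 156)*(1/627) = (-156 + n)*(1/627) = -52/209 + n/627)
-347637 + c(703, C(11, -26)) = -347637 + (-52/209 + (1/627)*(-16)) = -347637 + (-52/209 - 16/627) = -347637 - 172/627 = -217968571/627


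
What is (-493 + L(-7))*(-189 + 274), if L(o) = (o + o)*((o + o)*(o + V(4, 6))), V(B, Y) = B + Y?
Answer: 8075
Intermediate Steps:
L(o) = 4*o**2*(10 + o) (L(o) = (o + o)*((o + o)*(o + (4 + 6))) = (2*o)*((2*o)*(o + 10)) = (2*o)*((2*o)*(10 + o)) = (2*o)*(2*o*(10 + o)) = 4*o**2*(10 + o))
(-493 + L(-7))*(-189 + 274) = (-493 + 4*(-7)**2*(10 - 7))*(-189 + 274) = (-493 + 4*49*3)*85 = (-493 + 588)*85 = 95*85 = 8075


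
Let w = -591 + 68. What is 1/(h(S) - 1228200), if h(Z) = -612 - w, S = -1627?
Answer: -1/1228289 ≈ -8.1414e-7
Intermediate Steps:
w = -523
h(Z) = -89 (h(Z) = -612 - 1*(-523) = -612 + 523 = -89)
1/(h(S) - 1228200) = 1/(-89 - 1228200) = 1/(-1228289) = -1/1228289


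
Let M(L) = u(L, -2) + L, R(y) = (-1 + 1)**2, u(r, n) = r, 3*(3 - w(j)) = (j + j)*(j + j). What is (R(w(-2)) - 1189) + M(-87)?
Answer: -1363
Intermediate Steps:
w(j) = 3 - 4*j**2/3 (w(j) = 3 - (j + j)*(j + j)/3 = 3 - 2*j*2*j/3 = 3 - 4*j**2/3)
R(y) = 0 (R(y) = 0**2 = 0)
M(L) = 2*L (M(L) = L + L = 2*L)
(R(w(-2)) - 1189) + M(-87) = (0 - 1189) + 2*(-87) = -1189 - 174 = -1363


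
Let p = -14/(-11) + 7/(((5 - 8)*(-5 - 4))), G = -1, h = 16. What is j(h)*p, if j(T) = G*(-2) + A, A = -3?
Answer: -455/297 ≈ -1.5320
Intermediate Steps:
j(T) = -1 (j(T) = -1*(-2) - 3 = 2 - 3 = -1)
p = 455/297 (p = -14*(-1/11) + 7/((-3*(-9))) = 14/11 + 7/27 = 455/297 ≈ 1.5320)
j(h)*p = -1*455/297 = -455/297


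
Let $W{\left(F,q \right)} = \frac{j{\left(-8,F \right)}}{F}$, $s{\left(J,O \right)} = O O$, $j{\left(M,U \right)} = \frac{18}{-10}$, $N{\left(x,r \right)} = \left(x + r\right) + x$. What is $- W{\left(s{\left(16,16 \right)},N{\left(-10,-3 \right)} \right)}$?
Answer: $\frac{9}{1280} \approx 0.0070312$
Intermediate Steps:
$N{\left(x,r \right)} = r + 2 x$ ($N{\left(x,r \right)} = \left(r + x\right) + x = r + 2 x$)
$j{\left(M,U \right)} = - \frac{9}{5}$ ($j{\left(M,U \right)} = 18 \left(- \frac{1}{10}\right) = - \frac{9}{5}$)
$s{\left(J,O \right)} = O^{2}$
$W{\left(F,q \right)} = - \frac{9}{5 F}$
$- W{\left(s{\left(16,16 \right)},N{\left(-10,-3 \right)} \right)} = - \frac{-9}{5 \cdot 16^{2}} = - \frac{-9}{5 \cdot 256} = \left(-1\right) \left(- \frac{9}{1280}\right) = \frac{9}{1280}$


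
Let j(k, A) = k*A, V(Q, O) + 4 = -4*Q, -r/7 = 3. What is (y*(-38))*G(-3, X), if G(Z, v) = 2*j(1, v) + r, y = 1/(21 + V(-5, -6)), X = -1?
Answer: 874/37 ≈ 23.622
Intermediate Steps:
r = -21 (r = -7*3 = -21)
V(Q, O) = -4 - 4*Q
y = 1/37 (y = 1/(21 + (-4 - 4*(-5))) = 1/(21 + (-4 + 20)) = 1/(21 + 16) = 1/37 ≈ 0.027027)
j(k, A) = A*k
G(Z, v) = -21 + 2*v (G(Z, v) = 2*(v*1) - 21 = 2*v - 21 = -21 + 2*v)
(y*(-38))*G(-3, X) = ((1/37)*(-38))*(-21 + 2*(-1)) = -38*(-21 - 2)/37 = -38/37*(-23) = 874/37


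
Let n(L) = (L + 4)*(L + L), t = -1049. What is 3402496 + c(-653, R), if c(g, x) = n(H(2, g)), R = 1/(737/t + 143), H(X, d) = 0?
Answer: 3402496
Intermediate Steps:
R = 1049/149270 (R = 1/(737/(-1049) + 143) = 1/(737*(-1/1049) + 143) = 1/(-737/1049 + 143) = 1/(149270/1049) = 1049/149270 ≈ 0.0070275)
n(L) = 2*L*(4 + L) (n(L) = (4 + L)*(2*L) = 2*L*(4 + L))
c(g, x) = 0 (c(g, x) = 2*0*(4 + 0) = 2*0*4 = 0)
3402496 + c(-653, R) = 3402496 + 0 = 3402496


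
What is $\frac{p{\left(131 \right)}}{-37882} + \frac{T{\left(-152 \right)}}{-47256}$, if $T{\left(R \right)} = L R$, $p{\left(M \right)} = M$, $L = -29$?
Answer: $- \frac{21646799}{223768974} \approx -0.096737$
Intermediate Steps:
$T{\left(R \right)} = - 29 R$
$\frac{p{\left(131 \right)}}{-37882} + \frac{T{\left(-152 \right)}}{-47256} = \frac{131}{-37882} + \frac{\left(-29\right) \left(-152\right)}{-47256} = 131 \left(- \frac{1}{37882}\right) + 4408 \left(- \frac{1}{47256}\right) = - \frac{131}{37882} - \frac{551}{5907} = - \frac{21646799}{223768974}$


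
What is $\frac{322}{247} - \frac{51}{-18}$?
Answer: $\frac{6131}{1482} \approx 4.137$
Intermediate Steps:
$\frac{322}{247} - \frac{51}{-18} = 322 \cdot \frac{1}{247} - - \frac{17}{6} = \frac{322}{247} + \frac{17}{6} = \frac{6131}{1482}$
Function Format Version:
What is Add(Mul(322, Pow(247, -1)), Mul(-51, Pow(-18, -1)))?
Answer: Rational(6131, 1482) ≈ 4.1370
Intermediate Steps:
Add(Mul(322, Pow(247, -1)), Mul(-51, Pow(-18, -1))) = Add(Mul(322, Rational(1, 247)), Mul(-51, Rational(-1, 18))) = Add(Rational(322, 247), Rational(17, 6)) = Rational(6131, 1482)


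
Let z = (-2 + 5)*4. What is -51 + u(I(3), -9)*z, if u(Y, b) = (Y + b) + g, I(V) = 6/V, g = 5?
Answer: -75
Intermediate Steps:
u(Y, b) = 5 + Y + b (u(Y, b) = (Y + b) + 5 = 5 + Y + b)
z = 12 (z = 3*4 = 12)
-51 + u(I(3), -9)*z = -51 + (5 + 6/3 - 9)*12 = -51 + (5 + 6*(1/3) - 9)*12 = -51 + (5 + 2 - 9)*12 = -51 - 2*12 = -51 - 24 = -75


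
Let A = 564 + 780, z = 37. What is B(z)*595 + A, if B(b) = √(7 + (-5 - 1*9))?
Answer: 1344 + 595*I*√7 ≈ 1344.0 + 1574.2*I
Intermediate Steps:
A = 1344
B(b) = I*√7 (B(b) = √(7 + (-5 - 9)) = √(7 - 14) = √(-7) = I*√7)
B(z)*595 + A = (I*√7)*595 + 1344 = 595*I*√7 + 1344 = 1344 + 595*I*√7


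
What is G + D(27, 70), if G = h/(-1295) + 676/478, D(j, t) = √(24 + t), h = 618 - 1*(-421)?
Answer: 189389/309505 + √94 ≈ 10.307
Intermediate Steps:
h = 1039 (h = 618 + 421 = 1039)
G = 189389/309505 (G = 1039/(-1295) + 676/478 = 1039*(-1/1295) + 676*(1/478) = -1039/1295 + 338/239 = 189389/309505 ≈ 0.61191)
G + D(27, 70) = 189389/309505 + √(24 + 70) = 189389/309505 + √94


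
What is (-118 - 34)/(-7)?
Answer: 152/7 ≈ 21.714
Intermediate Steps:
(-118 - 34)/(-7) = -152*(-⅐) = 152/7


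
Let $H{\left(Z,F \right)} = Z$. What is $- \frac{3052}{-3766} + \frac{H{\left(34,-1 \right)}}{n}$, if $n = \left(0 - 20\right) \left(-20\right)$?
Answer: $\frac{48173}{53800} \approx 0.89541$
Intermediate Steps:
$n = 400$ ($n = \left(-20\right) \left(-20\right) = 400$)
$- \frac{3052}{-3766} + \frac{H{\left(34,-1 \right)}}{n} = - \frac{3052}{-3766} + \frac{34}{400} = \left(-3052\right) \left(- \frac{1}{3766}\right) + 34 \cdot \frac{1}{400} = \frac{218}{269} + \frac{17}{200} = \frac{48173}{53800}$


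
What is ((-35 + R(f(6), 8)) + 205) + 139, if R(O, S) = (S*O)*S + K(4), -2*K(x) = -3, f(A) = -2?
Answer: 365/2 ≈ 182.50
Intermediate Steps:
K(x) = 3/2 (K(x) = -½*(-3) = 3/2)
R(O, S) = 3/2 + O*S² (R(O, S) = (S*O)*S + 3/2 = (O*S)*S + 3/2 = O*S² + 3/2 = 3/2 + O*S²)
((-35 + R(f(6), 8)) + 205) + 139 = ((-35 + (3/2 - 2*8²)) + 205) + 139 = ((-35 + (3/2 - 2*64)) + 205) + 139 = ((-35 + (3/2 - 128)) + 205) + 139 = ((-35 - 253/2) + 205) + 139 = (-323/2 + 205) + 139 = 87/2 + 139 = 365/2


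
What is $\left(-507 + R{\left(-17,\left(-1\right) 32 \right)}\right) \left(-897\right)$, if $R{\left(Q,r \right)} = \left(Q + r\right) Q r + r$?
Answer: $24393915$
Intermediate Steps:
$R{\left(Q,r \right)} = r + Q r \left(Q + r\right)$ ($R{\left(Q,r \right)} = Q \left(Q + r\right) r + r = Q r \left(Q + r\right) + r = r + Q r \left(Q + r\right)$)
$\left(-507 + R{\left(-17,\left(-1\right) 32 \right)}\right) \left(-897\right) = \left(-507 + \left(-1\right) 32 \left(1 + \left(-17\right)^{2} - 17 \left(\left(-1\right) 32\right)\right)\right) \left(-897\right) = \left(-507 - 32 \left(1 + 289 - -544\right)\right) \left(-897\right) = \left(-507 - 32 \left(1 + 289 + 544\right)\right) \left(-897\right) = \left(-507 - 26688\right) \left(-897\right) = \left(-27195\right) \left(-897\right) = 24393915$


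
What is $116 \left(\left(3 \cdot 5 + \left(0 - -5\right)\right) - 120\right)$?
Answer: $-11600$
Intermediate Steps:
$116 \left(\left(3 \cdot 5 + \left(0 - -5\right)\right) - 120\right) = 116 \left(\left(15 + \left(0 + 5\right)\right) - 120\right) = 116 \left(\left(15 + 5\right) - 120\right) = 116 \left(20 - 120\right) = 116 \left(-100\right) = -11600$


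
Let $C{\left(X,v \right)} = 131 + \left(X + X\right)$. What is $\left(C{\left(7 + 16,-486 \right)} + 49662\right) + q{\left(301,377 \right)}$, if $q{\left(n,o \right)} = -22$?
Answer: $49817$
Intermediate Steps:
$C{\left(X,v \right)} = 131 + 2 X$
$\left(C{\left(7 + 16,-486 \right)} + 49662\right) + q{\left(301,377 \right)} = \left(\left(131 + 2 \left(7 + 16\right)\right) + 49662\right) - 22 = \left(\left(131 + 2 \cdot 23\right) + 49662\right) - 22 = \left(\left(131 + 46\right) + 49662\right) - 22 = \left(177 + 49662\right) - 22 = 49839 - 22 = 49817$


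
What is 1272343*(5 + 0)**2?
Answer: 31808575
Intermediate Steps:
1272343*(5 + 0)**2 = 1272343*5**2 = 1272343*25 = 31808575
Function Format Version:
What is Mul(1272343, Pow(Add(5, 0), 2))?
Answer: 31808575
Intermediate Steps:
Mul(1272343, Pow(Add(5, 0), 2)) = Mul(1272343, Pow(5, 2)) = Mul(1272343, 25) = 31808575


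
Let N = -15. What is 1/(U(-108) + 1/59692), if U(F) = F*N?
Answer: 59692/96701041 ≈ 0.00061728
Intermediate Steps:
U(F) = -15*F (U(F) = F*(-15) = -15*F)
1/(U(-108) + 1/59692) = 1/(-15*(-108) + 1/59692) = 1/(1620 + 1/59692) = 1/(96701041/59692) = 59692/96701041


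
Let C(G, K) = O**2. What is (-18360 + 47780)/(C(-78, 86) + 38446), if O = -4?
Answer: 14710/19231 ≈ 0.76491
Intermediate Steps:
C(G, K) = 16 (C(G, K) = (-4)**2 = 16)
(-18360 + 47780)/(C(-78, 86) + 38446) = (-18360 + 47780)/(16 + 38446) = 29420/38462 = 29420*(1/38462) = 14710/19231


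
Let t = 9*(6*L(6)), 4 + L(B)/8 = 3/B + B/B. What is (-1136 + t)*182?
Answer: -403312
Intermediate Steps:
L(B) = -24 + 24/B (L(B) = -32 + 8*(3/B + B/B) = -32 + 8*(3/B + 1) = -32 + 8*(1 + 3/B) = -32 + (8 + 24/B) = -24 + 24/B)
t = -1080 (t = 9*(6*(-24 + 24/6)) = 9*(6*(-24 + 24*(1/6))) = 9*(6*(-24 + 4)) = 9*(6*(-20)) = 9*(-120) = -1080)
(-1136 + t)*182 = (-1136 - 1080)*182 = -2216*182 = -403312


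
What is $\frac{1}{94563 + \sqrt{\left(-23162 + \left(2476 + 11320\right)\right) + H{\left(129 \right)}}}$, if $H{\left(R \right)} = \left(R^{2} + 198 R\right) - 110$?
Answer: $\frac{94563}{8942128262} - \frac{\sqrt{32707}}{8942128262} \approx 1.0555 \cdot 10^{-5}$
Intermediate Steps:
$H{\left(R \right)} = -110 + R^{2} + 198 R$
$\frac{1}{94563 + \sqrt{\left(-23162 + \left(2476 + 11320\right)\right) + H{\left(129 \right)}}} = \frac{1}{94563 + \sqrt{\left(-23162 + \left(2476 + 11320\right)\right) + \left(-110 + 129^{2} + 198 \cdot 129\right)}} = \frac{1}{94563 + \sqrt{\left(-23162 + 13796\right) + \left(-110 + 16641 + 25542\right)}} = \frac{1}{94563 + \sqrt{-9366 + 42073}} = \frac{1}{94563 + \sqrt{32707}}$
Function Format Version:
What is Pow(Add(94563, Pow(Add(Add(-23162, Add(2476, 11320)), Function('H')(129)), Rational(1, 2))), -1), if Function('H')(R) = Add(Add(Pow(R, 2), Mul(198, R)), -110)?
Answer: Add(Rational(94563, 8942128262), Mul(Rational(-1, 8942128262), Pow(32707, Rational(1, 2)))) ≈ 1.0555e-5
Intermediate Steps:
Function('H')(R) = Add(-110, Pow(R, 2), Mul(198, R))
Pow(Add(94563, Pow(Add(Add(-23162, Add(2476, 11320)), Function('H')(129)), Rational(1, 2))), -1) = Pow(Add(94563, Pow(Add(Add(-23162, Add(2476, 11320)), Add(-110, Pow(129, 2), Mul(198, 129))), Rational(1, 2))), -1) = Pow(Add(94563, Pow(Add(Add(-23162, 13796), Add(-110, 16641, 25542)), Rational(1, 2))), -1) = Pow(Add(94563, Pow(Add(-9366, 42073), Rational(1, 2))), -1) = Pow(Add(94563, Pow(32707, Rational(1, 2))), -1)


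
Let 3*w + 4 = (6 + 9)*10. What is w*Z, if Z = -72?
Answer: -3504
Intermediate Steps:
w = 146/3 (w = -4/3 + ((6 + 9)*10)/3 = -4/3 + (15*10)/3 = -4/3 + (1/3)*150 = -4/3 + 50 = 146/3 ≈ 48.667)
w*Z = (146/3)*(-72) = -3504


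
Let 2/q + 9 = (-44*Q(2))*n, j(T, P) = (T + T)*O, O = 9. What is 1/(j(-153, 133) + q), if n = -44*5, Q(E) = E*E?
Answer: -38711/106610092 ≈ -0.00036311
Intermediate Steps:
j(T, P) = 18*T (j(T, P) = (T + T)*9 = (2*T)*9 = 18*T)
Q(E) = E²
n = -220
q = 2/38711 (q = 2/(-9 - 44*2²*(-220)) = 2/(-9 - 44*4*(-220)) = 2/(-9 - 176*(-220)) = 2/(-9 + 38720) = 2/38711 ≈ 5.1665e-5)
1/(j(-153, 133) + q) = 1/(18*(-153) + 2/38711) = 1/(-2754 + 2/38711) = 1/(-106610092/38711) = -38711/106610092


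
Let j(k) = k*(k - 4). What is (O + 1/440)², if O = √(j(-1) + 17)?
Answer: 4259201/193600 + √22/220 ≈ 22.021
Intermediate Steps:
j(k) = k*(-4 + k)
O = √22 (O = √(-(-4 - 1) + 17) = √(-1*(-5) + 17) = √(5 + 17) = √22 ≈ 4.6904)
(O + 1/440)² = (√22 + 1/440)² = (1/440 + √22)²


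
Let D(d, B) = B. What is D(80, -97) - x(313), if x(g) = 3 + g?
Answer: -413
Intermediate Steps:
D(80, -97) - x(313) = -97 - (3 + 313) = -97 - 1*316 = -97 - 316 = -413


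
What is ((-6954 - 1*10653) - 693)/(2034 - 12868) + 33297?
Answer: 180378999/5417 ≈ 33299.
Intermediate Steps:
((-6954 - 1*10653) - 693)/(2034 - 12868) + 33297 = ((-6954 - 10653) - 693)/(-10834) + 33297 = (-17607 - 693)*(-1/10834) + 33297 = -18300*(-1/10834) + 33297 = 9150/5417 + 33297 = 180378999/5417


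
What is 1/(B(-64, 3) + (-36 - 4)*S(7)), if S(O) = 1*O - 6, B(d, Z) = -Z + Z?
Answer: -1/40 ≈ -0.025000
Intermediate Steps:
B(d, Z) = 0
S(O) = -6 + O (S(O) = O - 6 = -6 + O)
1/(B(-64, 3) + (-36 - 4)*S(7)) = 1/(0 + (-36 - 4)*(-6 + 7)) = 1/(0 - 40*1) = 1/(0 - 40) = 1/(-40) = -1/40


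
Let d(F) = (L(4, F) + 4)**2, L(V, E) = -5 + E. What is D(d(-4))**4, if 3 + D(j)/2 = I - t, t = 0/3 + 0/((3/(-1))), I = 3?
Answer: 0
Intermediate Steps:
t = 0 (t = 0*(1/3) + 0/((3*(-1))) = 0 + 0/(-3) = 0 + 0*(-1/3) = 0 + 0 = 0)
d(F) = (-1 + F)**2 (d(F) = ((-5 + F) + 4)**2 = (-1 + F)**2)
D(j) = 0 (D(j) = -6 + 2*(3 - 1*0) = -6 + 2*(3 + 0) = -6 + 2*3 = -6 + 6 = 0)
D(d(-4))**4 = 0**4 = 0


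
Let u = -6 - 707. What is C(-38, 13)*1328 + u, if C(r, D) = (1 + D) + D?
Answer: 35143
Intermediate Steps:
u = -713
C(r, D) = 1 + 2*D
C(-38, 13)*1328 + u = (1 + 2*13)*1328 - 713 = (1 + 26)*1328 - 713 = 27*1328 - 713 = 35856 - 713 = 35143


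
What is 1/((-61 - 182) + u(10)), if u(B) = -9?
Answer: -1/252 ≈ -0.0039683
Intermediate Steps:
1/((-61 - 182) + u(10)) = 1/((-61 - 182) - 9) = 1/(-243 - 9) = 1/(-252) = -1/252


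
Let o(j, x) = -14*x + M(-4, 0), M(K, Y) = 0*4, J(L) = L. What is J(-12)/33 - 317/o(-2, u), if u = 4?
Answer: 3263/616 ≈ 5.2971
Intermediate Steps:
M(K, Y) = 0
o(j, x) = -14*x (o(j, x) = -14*x + 0 = -14*x)
J(-12)/33 - 317/o(-2, u) = -12/33 - 317/((-14*4)) = -12*1/33 - 317/(-56) = -4/11 - 317*(-1/56) = -4/11 + 317/56 = 3263/616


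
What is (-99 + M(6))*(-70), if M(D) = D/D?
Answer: 6860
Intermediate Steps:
M(D) = 1
(-99 + M(6))*(-70) = (-99 + 1)*(-70) = -98*(-70) = 6860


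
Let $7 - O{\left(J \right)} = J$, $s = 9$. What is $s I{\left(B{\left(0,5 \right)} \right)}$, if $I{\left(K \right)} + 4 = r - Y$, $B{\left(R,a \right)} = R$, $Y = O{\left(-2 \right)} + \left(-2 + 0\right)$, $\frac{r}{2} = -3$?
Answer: $-153$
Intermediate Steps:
$O{\left(J \right)} = 7 - J$
$r = -6$ ($r = 2 \left(-3\right) = -6$)
$Y = 7$ ($Y = \left(7 - -2\right) + \left(-2 + 0\right) = \left(7 + 2\right) - 2 = 9 - 2 = 7$)
$I{\left(K \right)} = -17$ ($I{\left(K \right)} = -4 - 13 = -17$)
$s I{\left(B{\left(0,5 \right)} \right)} = 9 \left(-17\right) = -153$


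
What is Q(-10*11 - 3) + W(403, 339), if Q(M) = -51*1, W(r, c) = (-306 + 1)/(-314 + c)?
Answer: -316/5 ≈ -63.200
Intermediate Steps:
W(r, c) = -305/(-314 + c)
Q(M) = -51
Q(-10*11 - 3) + W(403, 339) = -51 - 305/(-314 + 339) = -51 - 305/25 = -51 - 305*1/25 = -51 - 61/5 = -316/5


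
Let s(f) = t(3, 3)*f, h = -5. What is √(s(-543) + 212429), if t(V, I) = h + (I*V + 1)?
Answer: √209714 ≈ 457.95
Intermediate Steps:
t(V, I) = -4 + I*V (t(V, I) = -5 + (I*V + 1) = -5 + (1 + I*V) = -4 + I*V)
s(f) = 5*f (s(f) = (-4 + 3*3)*f = (-4 + 9)*f = 5*f)
√(s(-543) + 212429) = √(5*(-543) + 212429) = √(-2715 + 212429) = √209714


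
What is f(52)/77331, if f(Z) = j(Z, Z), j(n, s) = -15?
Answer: -5/25777 ≈ -0.00019397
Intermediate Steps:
f(Z) = -15
f(52)/77331 = -15/77331 = -15*1/77331 = -5/25777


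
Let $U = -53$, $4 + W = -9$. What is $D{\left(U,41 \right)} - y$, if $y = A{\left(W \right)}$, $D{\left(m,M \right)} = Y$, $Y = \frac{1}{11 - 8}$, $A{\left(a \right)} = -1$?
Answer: $\frac{4}{3} \approx 1.3333$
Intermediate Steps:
$W = -13$ ($W = -4 - 9 = -13$)
$Y = \frac{1}{3} \approx 0.33333$
$D{\left(m,M \right)} = \frac{1}{3}$
$y = -1$
$D{\left(U,41 \right)} - y = \frac{1}{3} - -1 = \frac{1}{3} + 1 = \frac{4}{3}$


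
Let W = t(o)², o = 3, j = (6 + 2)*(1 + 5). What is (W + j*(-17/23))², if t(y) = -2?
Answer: 524176/529 ≈ 990.88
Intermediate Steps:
j = 48 (j = 8*6 = 48)
W = 4 (W = (-2)² = 4)
(W + j*(-17/23))² = (4 + 48*(-17/23))² = (4 - 816/23)² = (-724/23)² = 524176/529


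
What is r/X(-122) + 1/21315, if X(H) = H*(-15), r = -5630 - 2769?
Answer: -11934857/2600430 ≈ -4.5896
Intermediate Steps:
r = -8399
X(H) = -15*H
r/X(-122) + 1/21315 = -8399/((-15*(-122))) + 1/21315 = -8399/1830 + 1/21315 = -11934857/2600430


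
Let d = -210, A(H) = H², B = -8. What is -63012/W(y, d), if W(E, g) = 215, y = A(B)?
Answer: -63012/215 ≈ -293.08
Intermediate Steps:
y = 64 (y = (-8)² = 64)
-63012/W(y, d) = -63012/215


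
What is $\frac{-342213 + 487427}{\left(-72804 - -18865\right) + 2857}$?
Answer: $- \frac{72607}{25541} \approx -2.8428$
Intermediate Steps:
$\frac{-342213 + 487427}{\left(-72804 - -18865\right) + 2857} = \frac{145214}{\left(-72804 + 18865\right) + 2857} = \frac{145214}{-53939 + 2857} = \frac{145214}{-51082} = 145214 \left(- \frac{1}{51082}\right) = - \frac{72607}{25541}$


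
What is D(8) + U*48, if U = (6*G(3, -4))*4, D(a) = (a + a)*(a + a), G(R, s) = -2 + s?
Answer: -6656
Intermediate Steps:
D(a) = 4*a² (D(a) = (2*a)*(2*a) = 4*a²)
U = -144 (U = (6*(-2 - 4))*4 = (6*(-6))*4 = -36*4 = -144)
D(8) + U*48 = 4*8² - 144*48 = 4*64 - 6912 = 256 - 6912 = -6656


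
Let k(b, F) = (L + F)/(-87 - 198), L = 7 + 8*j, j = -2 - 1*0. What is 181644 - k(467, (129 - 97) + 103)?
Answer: 17256222/95 ≈ 1.8164e+5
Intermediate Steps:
j = -2 (j = -2 + 0 = -2)
L = -9 (L = 7 + 8*(-2) = 7 - 16 = -9)
k(b, F) = 3/95 - F/285 (k(b, F) = (-9 + F)/(-87 - 198) = (-9 + F)/(-285) = (-9 + F)*(-1/285) = 3/95 - F/285)
181644 - k(467, (129 - 97) + 103) = 181644 - (3/95 - ((129 - 97) + 103)/285) = 181644 - (3/95 - (32 + 103)/285) = 181644 - (3/95 - 1/285*135) = 181644 - (3/95 - 9/19) = 181644 - 1*(-42/95) = 181644 + 42/95 = 17256222/95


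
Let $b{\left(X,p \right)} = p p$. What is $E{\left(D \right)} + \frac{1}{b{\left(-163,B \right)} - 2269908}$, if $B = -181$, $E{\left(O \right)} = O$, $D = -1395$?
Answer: $- \frac{3120820066}{2237147} \approx -1395.0$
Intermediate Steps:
$b{\left(X,p \right)} = p^{2}$
$E{\left(D \right)} + \frac{1}{b{\left(-163,B \right)} - 2269908} = -1395 + \frac{1}{\left(-181\right)^{2} - 2269908} = -1395 + \frac{1}{32761 - 2269908} = -1395 + \frac{1}{-2237147} = -1395 - \frac{1}{2237147} = - \frac{3120820066}{2237147}$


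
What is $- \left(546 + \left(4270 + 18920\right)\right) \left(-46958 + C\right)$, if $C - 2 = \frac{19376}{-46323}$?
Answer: $\frac{17209883041568}{15441} \approx 1.1146 \cdot 10^{9}$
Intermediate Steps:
$C = \frac{73270}{46323}$ ($C = 2 + \frac{19376}{-46323} = 2 + 19376 \left(- \frac{1}{46323}\right) = 2 - \frac{19376}{46323} = \frac{73270}{46323} \approx 1.5817$)
$- \left(546 + \left(4270 + 18920\right)\right) \left(-46958 + C\right) = - \left(546 + \left(4270 + 18920\right)\right) \left(-46958 + \frac{73270}{46323}\right) = - \frac{\left(546 + 23190\right) \left(-2175162164\right)}{46323} = - \frac{23736 \left(-2175162164\right)}{46323} = \left(-1\right) \left(- \frac{17209883041568}{15441}\right) = \frac{17209883041568}{15441}$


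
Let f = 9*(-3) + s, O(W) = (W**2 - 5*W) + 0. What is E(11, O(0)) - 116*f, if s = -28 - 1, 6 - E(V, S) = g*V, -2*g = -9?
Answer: 12905/2 ≈ 6452.5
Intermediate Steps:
g = 9/2 (g = -1/2*(-9) = 9/2 ≈ 4.5000)
O(W) = W**2 - 5*W
E(V, S) = 6 - 9*V/2
s = -29
f = -56 (f = 9*(-3) - 29 = -27 - 29 = -56)
E(11, O(0)) - 116*f = (6 - 9/2*11) - 116*(-56) = (6 - 99/2) + 6496 = -87/2 + 6496 = 12905/2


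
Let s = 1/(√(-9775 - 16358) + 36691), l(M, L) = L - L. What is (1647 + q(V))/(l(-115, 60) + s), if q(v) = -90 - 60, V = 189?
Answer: 54926427 + 1497*I*√26133 ≈ 5.4926e+7 + 2.42e+5*I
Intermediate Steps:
l(M, L) = 0
s = 1/(36691 + I*√26133) (s = 1/(√(-26133) + 36691) = 1/(I*√26133 + 36691) = 1/(36691 + I*√26133) ≈ 2.7254e-5 - 1.201e-7*I)
q(v) = -150
(1647 + q(V))/(l(-115, 60) + s) = (1647 - 150)/(0 + (36691/1346255614 - I*√26133/1346255614)) = 1497/(36691/1346255614 - I*√26133/1346255614)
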